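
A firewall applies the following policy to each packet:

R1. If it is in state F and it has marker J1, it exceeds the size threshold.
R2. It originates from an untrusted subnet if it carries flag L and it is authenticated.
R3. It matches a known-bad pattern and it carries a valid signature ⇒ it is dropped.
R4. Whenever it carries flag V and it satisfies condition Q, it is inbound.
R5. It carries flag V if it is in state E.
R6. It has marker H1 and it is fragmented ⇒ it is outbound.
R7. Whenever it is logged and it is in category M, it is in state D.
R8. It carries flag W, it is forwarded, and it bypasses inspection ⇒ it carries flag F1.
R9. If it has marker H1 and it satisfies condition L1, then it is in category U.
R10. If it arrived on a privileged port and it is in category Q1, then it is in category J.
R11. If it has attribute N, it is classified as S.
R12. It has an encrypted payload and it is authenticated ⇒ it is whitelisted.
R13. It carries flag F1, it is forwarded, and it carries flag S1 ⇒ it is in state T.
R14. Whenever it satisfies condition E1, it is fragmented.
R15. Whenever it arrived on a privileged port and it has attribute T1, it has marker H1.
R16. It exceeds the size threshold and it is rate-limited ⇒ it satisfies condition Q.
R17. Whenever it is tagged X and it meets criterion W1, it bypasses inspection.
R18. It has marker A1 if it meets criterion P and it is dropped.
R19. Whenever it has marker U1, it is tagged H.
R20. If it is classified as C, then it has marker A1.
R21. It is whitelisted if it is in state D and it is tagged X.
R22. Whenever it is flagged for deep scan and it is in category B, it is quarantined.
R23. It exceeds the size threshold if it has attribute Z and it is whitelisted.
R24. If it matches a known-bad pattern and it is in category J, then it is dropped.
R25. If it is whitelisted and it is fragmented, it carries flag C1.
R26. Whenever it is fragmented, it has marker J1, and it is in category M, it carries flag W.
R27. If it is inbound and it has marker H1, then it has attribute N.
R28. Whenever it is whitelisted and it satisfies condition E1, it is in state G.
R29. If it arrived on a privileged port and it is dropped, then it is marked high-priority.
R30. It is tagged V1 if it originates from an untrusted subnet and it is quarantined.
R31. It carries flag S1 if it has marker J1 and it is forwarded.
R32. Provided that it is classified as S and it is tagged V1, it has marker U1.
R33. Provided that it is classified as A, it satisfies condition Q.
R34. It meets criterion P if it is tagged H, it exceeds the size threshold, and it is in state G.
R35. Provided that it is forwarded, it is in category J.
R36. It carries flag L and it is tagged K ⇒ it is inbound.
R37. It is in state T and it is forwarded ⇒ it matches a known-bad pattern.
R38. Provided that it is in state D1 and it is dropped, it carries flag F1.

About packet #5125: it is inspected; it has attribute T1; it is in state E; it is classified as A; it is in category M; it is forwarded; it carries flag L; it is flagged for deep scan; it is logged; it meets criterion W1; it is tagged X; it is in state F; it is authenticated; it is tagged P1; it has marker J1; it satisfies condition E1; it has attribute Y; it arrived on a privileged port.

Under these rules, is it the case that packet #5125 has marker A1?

No

Forward chaining from the given facts derives: exceeds the size threshold, originates from an untrusted subnet, carries flag V, is in state D, is fragmented, has marker H1, bypasses inspection, is whitelisted, carries flag C1, carries flag W, is in state G, carries flag S1, satisfies condition Q, is in category J, is inbound, is outbound, carries flag F1, is in state T, has attribute N, matches a known-bad pattern, is classified as S, is dropped, is marked high-priority.
Rules concluding "it has marker A1": R18 needs "it meets criterion P"; R20 needs "it is classified as C" — none of these are established.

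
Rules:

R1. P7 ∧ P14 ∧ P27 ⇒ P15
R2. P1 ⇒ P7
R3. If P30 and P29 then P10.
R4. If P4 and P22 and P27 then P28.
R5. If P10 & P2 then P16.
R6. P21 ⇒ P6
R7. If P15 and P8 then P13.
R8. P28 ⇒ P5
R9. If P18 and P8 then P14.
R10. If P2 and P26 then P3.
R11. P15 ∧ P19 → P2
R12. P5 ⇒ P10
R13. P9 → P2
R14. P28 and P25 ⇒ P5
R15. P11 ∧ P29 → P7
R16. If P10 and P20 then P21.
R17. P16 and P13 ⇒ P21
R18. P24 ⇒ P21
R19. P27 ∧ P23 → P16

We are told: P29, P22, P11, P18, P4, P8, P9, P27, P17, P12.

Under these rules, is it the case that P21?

P28  (by R4: P4, P22, P27)
P5  (by R8: P28)
P14  (by R9: P18, P8)
P10  (by R12: P5)
P2  (by R13: P9)
P7  (by R15: P11, P29)
P15  (by R1: P7, P14, P27)
P16  (by R5: P10, P2)
P13  (by R7: P15, P8)
P21  (by R17: P16, P13)

Yes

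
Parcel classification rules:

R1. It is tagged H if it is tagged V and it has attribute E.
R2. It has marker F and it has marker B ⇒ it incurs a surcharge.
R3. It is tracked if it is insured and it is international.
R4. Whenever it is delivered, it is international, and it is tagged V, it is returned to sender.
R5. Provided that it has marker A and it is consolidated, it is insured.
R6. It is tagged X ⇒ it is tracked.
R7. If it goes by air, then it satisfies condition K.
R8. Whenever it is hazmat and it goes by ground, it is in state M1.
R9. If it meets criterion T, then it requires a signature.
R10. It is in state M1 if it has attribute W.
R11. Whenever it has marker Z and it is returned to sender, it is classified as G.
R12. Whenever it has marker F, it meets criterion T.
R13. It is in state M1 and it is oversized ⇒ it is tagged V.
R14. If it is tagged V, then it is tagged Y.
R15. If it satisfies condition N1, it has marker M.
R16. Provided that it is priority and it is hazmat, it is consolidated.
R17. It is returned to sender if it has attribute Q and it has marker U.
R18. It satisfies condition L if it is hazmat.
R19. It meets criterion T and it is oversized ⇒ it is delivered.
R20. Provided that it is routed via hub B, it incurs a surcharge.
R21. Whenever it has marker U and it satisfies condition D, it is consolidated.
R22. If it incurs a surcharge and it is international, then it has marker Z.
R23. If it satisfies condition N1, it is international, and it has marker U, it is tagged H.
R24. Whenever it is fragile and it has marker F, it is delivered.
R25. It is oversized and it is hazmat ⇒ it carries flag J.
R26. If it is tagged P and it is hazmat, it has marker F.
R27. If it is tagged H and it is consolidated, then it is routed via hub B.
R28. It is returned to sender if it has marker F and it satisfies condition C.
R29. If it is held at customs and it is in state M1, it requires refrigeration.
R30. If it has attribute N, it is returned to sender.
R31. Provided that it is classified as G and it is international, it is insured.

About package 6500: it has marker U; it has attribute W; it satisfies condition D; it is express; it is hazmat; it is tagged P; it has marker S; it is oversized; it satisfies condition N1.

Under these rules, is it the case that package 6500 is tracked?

Forward chaining from the given facts derives: is in state M1, is tagged V, is tagged Y, has marker M, satisfies condition L, is consolidated, carries flag J, has marker F, meets criterion T, is delivered, requires a signature.
Rules concluding "it is tracked": R3 needs "it is insured"; R6 needs "it is tagged X" — none of these are established.

No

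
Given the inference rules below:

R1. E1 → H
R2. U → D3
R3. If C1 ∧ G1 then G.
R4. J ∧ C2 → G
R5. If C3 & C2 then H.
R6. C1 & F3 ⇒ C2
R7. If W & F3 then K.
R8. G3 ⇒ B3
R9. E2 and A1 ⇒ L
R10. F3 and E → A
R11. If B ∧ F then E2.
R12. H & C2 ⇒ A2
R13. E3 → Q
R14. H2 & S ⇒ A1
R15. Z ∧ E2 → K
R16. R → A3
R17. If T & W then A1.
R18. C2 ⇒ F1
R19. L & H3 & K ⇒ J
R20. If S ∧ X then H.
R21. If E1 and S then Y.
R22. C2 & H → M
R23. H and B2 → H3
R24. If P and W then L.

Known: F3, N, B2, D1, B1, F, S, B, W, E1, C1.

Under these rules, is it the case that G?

Forward chaining from the given facts derives: H, C2, K, E2, A2, F1, Y, M, H3.
Rules concluding G: R3 needs G1; R4 needs J — none of these are established.

No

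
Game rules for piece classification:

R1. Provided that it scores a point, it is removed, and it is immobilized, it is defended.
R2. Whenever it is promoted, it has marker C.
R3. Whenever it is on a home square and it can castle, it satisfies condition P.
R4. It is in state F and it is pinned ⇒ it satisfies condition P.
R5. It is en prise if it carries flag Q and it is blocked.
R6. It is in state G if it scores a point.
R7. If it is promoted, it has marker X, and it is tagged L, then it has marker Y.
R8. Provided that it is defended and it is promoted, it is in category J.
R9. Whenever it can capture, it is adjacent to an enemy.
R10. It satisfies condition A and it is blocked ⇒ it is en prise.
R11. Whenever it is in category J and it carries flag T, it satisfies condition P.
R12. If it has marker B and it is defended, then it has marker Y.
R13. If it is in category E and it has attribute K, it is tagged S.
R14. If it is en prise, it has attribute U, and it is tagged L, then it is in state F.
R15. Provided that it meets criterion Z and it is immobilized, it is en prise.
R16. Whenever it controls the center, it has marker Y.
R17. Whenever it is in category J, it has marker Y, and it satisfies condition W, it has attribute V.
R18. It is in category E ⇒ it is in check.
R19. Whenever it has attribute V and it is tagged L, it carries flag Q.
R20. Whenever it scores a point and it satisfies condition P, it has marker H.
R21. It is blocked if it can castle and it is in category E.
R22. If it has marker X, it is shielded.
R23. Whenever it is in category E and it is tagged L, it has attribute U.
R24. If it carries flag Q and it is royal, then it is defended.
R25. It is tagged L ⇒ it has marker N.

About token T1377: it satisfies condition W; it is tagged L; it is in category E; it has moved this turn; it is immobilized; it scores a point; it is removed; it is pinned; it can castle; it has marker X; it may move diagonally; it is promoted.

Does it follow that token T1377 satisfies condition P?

Yes

By R1 (it scores a point, it is removed, it is immobilized): it is defended.
By R7 (it is promoted, it has marker X, it is tagged L): it has marker Y.
By R8 (it is defended, it is promoted): it is in category J.
By R17 (it is in category J, it has marker Y, it satisfies condition W): it has attribute V.
By R19 (it has attribute V, it is tagged L): it carries flag Q.
By R21 (it can castle, it is in category E): it is blocked.
By R23 (it is in category E, it is tagged L): it has attribute U.
By R5 (it carries flag Q, it is blocked): it is en prise.
By R14 (it is en prise, it has attribute U, it is tagged L): it is in state F.
By R4 (it is in state F, it is pinned): it satisfies condition P.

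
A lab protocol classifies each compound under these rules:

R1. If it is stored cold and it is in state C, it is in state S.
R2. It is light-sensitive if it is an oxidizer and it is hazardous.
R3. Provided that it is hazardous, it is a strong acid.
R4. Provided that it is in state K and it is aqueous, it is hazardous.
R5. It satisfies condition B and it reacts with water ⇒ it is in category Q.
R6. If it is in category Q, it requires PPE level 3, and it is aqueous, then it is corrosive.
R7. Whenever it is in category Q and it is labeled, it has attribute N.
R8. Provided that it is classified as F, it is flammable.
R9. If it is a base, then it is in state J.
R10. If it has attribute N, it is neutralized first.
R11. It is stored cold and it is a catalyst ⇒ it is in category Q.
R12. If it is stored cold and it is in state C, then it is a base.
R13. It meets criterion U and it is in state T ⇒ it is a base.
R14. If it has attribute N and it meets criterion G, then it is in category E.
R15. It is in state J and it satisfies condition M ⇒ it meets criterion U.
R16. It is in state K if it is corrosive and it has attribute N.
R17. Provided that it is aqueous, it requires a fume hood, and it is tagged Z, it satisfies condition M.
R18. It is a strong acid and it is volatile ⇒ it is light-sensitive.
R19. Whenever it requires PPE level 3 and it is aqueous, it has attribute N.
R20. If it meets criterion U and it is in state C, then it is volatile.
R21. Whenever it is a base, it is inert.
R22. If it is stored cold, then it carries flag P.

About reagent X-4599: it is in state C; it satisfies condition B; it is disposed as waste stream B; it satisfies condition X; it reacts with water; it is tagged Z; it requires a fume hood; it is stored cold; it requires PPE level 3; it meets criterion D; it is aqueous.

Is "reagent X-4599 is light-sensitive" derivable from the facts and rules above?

Yes

By R5 (it satisfies condition B, it reacts with water): it is in category Q.
By R6 (it is in category Q, it requires PPE level 3, it is aqueous): it is corrosive.
By R12 (it is stored cold, it is in state C): it is a base.
By R17 (it is aqueous, it requires a fume hood, it is tagged Z): it satisfies condition M.
By R19 (it requires PPE level 3, it is aqueous): it has attribute N.
By R9 (it is a base): it is in state J.
By R15 (it is in state J, it satisfies condition M): it meets criterion U.
By R16 (it is corrosive, it has attribute N): it is in state K.
By R20 (it meets criterion U, it is in state C): it is volatile.
By R4 (it is in state K, it is aqueous): it is hazardous.
By R3 (it is hazardous): it is a strong acid.
By R18 (it is a strong acid, it is volatile): it is light-sensitive.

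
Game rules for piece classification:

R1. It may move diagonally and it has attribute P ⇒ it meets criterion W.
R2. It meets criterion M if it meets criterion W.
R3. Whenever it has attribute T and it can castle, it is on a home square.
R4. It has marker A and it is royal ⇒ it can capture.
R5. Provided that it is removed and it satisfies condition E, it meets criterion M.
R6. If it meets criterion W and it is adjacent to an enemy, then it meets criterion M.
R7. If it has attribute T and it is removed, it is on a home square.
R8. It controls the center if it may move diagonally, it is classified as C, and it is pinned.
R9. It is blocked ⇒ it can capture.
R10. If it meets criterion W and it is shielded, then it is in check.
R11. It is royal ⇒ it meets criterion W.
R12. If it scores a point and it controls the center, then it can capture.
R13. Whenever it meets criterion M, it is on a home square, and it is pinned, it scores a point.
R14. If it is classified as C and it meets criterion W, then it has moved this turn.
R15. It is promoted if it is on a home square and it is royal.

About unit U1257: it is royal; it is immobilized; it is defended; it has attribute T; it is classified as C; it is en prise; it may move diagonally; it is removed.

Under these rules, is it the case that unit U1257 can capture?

Forward chaining from the given facts derives: is on a home square, meets criterion W, has moved this turn, is promoted, meets criterion M.
Rules concluding "it can capture": R4 needs "it has marker A"; R9 needs "it is blocked"; R12 needs "it scores a point" — none of these are established.

No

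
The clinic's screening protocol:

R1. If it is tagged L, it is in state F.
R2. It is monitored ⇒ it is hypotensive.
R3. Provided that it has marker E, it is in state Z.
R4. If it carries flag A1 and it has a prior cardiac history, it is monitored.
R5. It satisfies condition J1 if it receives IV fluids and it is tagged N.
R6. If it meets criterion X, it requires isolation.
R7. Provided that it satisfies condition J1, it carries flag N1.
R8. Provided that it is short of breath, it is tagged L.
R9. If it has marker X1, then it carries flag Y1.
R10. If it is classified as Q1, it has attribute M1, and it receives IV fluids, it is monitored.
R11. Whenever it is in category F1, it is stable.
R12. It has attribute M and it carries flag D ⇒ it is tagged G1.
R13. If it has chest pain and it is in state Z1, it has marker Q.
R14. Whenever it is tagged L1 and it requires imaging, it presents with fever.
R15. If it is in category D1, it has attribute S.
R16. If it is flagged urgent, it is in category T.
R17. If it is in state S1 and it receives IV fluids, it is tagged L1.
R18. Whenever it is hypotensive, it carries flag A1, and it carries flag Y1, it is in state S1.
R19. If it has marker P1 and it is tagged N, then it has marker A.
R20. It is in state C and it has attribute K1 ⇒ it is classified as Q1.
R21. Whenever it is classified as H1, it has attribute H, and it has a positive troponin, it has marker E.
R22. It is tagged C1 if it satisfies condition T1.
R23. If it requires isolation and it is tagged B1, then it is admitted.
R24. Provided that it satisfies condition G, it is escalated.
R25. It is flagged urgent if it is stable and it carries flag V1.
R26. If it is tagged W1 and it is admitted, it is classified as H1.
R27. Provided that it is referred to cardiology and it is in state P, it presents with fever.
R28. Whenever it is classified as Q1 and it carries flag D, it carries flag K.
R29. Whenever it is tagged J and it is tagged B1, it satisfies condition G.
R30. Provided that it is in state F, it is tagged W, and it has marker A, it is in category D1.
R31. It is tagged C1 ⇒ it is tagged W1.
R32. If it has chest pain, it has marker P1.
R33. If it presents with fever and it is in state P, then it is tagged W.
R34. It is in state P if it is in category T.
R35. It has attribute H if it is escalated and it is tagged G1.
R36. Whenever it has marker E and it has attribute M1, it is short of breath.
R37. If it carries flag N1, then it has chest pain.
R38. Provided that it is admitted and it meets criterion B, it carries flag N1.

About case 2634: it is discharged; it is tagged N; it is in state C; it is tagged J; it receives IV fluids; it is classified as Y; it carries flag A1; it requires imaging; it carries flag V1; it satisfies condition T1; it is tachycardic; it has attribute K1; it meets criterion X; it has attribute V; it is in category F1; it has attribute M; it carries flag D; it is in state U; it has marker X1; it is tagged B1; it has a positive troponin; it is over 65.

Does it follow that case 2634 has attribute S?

Forward chaining from the given facts derives: satisfies condition J1, requires isolation, carries flag N1, carries flag Y1, is stable, is tagged G1, is classified as Q1, is tagged C1, is admitted, is flagged urgent, carries flag K, satisfies condition G, is tagged W1, has chest pain, is in category T, is escalated, is classified as H1, has marker P1, is in state P, has attribute H, has marker A, has marker E, is in state Z.
The only rule concluding "it has attribute S" is R15, which needs "it is in category D1"; that is never established.

No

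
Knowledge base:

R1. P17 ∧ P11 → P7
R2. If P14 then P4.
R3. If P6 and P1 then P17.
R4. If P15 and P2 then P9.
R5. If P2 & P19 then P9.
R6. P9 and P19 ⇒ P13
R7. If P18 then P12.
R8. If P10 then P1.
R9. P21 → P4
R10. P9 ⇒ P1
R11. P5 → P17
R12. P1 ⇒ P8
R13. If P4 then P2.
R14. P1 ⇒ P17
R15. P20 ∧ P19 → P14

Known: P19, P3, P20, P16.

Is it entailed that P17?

Yes

P14  (by R15: P20, P19)
P4  (by R2: P14)
P2  (by R13: P4)
P9  (by R5: P2, P19)
P1  (by R10: P9)
P17  (by R14: P1)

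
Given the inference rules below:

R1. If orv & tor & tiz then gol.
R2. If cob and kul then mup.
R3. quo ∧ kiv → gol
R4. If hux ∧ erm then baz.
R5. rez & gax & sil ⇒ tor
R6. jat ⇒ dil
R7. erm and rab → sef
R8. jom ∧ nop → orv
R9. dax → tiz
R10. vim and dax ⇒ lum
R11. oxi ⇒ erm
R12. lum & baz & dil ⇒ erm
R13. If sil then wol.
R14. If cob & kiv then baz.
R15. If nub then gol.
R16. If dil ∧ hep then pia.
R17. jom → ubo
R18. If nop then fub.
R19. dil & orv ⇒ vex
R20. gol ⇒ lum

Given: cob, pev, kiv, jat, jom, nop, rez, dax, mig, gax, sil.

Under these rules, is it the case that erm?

Yes

tor  (by R5: rez, gax, sil)
dil  (by R6: jat)
orv  (by R8: jom, nop)
tiz  (by R9: dax)
baz  (by R14: cob, kiv)
gol  (by R1: orv, tor, tiz)
lum  (by R20: gol)
erm  (by R12: lum, baz, dil)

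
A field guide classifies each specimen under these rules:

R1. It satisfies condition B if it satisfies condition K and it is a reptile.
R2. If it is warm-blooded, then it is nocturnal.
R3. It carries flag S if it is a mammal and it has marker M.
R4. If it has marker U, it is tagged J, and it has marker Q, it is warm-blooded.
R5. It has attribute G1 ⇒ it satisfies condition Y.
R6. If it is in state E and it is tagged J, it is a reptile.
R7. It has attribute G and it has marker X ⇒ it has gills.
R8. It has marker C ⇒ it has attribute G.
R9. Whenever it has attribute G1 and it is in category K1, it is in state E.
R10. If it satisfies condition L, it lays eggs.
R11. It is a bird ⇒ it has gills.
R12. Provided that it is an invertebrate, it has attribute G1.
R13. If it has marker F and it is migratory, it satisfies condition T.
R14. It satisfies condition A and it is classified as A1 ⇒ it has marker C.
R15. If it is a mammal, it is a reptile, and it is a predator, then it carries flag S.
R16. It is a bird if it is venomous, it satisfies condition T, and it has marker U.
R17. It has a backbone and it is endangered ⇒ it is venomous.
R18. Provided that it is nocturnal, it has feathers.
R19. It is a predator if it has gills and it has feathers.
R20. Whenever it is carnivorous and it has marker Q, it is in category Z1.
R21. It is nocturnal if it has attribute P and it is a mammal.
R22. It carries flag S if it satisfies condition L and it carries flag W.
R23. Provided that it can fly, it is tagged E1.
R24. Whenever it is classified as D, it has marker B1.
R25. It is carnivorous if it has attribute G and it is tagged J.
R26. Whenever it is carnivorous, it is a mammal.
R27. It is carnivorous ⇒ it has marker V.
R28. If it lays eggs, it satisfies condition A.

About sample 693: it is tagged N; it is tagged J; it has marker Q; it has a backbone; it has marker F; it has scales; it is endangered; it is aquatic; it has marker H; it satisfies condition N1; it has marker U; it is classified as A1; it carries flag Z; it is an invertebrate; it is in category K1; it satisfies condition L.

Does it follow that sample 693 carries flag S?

No

Forward chaining from the given facts derives: is warm-blooded, lays eggs, has attribute G1, is venomous, satisfies condition A, is nocturnal, satisfies condition Y, is in state E, has marker C, has feathers, is a reptile, has attribute G, is carnivorous, is a mammal, has marker V, is in category Z1.
Rules concluding "it carries flag S": R3 needs "it has marker M"; R15 needs "it is a predator"; R22 needs "it carries flag W" — none of these are established.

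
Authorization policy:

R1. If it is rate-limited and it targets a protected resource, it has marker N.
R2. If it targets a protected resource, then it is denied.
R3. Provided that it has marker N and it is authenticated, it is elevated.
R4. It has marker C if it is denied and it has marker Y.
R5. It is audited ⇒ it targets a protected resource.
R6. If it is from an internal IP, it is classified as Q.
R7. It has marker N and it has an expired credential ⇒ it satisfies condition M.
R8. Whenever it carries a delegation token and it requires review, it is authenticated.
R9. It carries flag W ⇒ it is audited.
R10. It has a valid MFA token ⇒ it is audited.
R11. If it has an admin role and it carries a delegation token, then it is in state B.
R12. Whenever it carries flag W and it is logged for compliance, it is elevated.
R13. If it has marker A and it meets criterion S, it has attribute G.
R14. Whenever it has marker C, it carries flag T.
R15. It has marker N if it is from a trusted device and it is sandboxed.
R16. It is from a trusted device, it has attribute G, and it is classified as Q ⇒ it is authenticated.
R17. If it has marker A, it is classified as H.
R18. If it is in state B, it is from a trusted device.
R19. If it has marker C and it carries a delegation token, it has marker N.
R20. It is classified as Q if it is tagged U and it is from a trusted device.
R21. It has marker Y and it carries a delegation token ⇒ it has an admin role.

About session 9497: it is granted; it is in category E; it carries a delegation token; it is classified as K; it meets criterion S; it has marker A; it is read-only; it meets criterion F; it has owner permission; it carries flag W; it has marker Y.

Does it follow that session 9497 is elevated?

No

Forward chaining from the given facts derives: is audited, has attribute G, is classified as H, has an admin role, targets a protected resource, is in state B, is from a trusted device, is denied, has marker C, carries flag T, has marker N.
Rules concluding "it is elevated": R3 needs "it is authenticated"; R12 needs "it is logged for compliance" — none of these are established.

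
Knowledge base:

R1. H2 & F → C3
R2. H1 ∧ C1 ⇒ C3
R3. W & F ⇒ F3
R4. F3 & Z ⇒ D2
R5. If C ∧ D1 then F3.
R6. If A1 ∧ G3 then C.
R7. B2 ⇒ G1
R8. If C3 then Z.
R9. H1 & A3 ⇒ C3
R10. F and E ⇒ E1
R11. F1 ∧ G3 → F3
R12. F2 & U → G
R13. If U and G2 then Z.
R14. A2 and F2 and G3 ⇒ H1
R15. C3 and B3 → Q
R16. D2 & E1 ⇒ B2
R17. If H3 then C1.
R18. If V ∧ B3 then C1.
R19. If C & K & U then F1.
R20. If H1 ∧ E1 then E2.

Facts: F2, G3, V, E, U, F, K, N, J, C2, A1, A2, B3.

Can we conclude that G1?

C  (by R6: A1, G3)
E1  (by R10: F, E)
H1  (by R14: A2, F2, G3)
C1  (by R18: V, B3)
F1  (by R19: C, K, U)
C3  (by R2: H1, C1)
Z  (by R8: C3)
F3  (by R11: F1, G3)
D2  (by R4: F3, Z)
B2  (by R16: D2, E1)
G1  (by R7: B2)

Yes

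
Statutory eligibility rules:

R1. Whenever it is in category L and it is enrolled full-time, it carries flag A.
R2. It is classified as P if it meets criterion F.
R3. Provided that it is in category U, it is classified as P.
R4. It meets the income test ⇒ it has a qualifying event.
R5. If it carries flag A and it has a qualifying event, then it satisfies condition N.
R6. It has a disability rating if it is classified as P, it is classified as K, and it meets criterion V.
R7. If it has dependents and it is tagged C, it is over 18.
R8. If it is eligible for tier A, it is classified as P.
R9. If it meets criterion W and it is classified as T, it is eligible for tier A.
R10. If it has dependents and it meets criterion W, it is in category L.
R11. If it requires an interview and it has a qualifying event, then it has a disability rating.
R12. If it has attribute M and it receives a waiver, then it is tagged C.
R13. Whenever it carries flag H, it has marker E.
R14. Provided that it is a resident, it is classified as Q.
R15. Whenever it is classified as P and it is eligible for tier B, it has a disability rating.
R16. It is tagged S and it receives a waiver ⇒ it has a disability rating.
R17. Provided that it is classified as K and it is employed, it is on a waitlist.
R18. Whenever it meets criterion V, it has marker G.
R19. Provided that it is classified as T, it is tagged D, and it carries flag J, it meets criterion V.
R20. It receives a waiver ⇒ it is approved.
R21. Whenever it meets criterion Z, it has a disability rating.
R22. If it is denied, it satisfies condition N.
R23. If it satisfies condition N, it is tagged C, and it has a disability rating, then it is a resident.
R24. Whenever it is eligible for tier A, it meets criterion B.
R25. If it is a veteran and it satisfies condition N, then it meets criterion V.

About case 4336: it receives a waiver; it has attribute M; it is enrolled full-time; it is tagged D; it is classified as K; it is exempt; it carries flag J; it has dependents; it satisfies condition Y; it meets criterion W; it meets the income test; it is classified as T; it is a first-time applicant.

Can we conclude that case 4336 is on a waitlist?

Forward chaining from the given facts derives: has a qualifying event, is eligible for tier A, is in category L, is tagged C, meets criterion V, is approved, meets criterion B, carries flag A, satisfies condition N, is over 18, is classified as P, has marker G, has a disability rating, is a resident, is classified as Q.
The only rule concluding "it is on a waitlist" is R17, which needs "it is employed"; that is never established.

No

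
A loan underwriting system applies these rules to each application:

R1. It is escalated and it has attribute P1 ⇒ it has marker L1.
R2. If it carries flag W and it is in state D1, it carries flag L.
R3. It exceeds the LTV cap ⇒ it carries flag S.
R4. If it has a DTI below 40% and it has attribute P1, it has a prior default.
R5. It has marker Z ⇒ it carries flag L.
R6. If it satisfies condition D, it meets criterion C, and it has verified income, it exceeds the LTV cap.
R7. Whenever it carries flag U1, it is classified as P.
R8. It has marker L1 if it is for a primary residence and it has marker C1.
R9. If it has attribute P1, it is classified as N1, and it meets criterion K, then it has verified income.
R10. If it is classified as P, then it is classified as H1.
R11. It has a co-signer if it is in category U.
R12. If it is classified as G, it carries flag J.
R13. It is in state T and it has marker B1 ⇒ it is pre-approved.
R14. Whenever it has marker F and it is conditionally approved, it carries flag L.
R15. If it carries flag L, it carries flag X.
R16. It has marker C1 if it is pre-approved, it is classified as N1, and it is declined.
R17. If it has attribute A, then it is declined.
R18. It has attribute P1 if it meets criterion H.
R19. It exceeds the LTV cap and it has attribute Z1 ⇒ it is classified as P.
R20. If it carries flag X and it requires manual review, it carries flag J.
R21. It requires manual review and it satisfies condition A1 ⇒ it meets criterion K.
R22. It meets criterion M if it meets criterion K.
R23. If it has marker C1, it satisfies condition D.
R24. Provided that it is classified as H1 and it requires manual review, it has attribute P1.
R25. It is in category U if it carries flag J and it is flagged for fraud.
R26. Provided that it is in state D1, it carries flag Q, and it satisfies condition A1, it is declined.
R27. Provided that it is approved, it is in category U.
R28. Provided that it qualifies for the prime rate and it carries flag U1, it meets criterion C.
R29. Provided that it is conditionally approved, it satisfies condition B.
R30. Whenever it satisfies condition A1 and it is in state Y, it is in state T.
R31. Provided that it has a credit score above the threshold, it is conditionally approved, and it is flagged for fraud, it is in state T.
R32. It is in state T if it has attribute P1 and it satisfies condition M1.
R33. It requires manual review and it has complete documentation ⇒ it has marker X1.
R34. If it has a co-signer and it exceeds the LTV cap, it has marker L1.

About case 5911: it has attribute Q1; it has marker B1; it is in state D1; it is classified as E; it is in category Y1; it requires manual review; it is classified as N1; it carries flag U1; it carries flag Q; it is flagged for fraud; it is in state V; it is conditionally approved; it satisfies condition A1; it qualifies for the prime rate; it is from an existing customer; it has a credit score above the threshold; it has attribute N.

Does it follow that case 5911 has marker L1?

Forward chaining from the given facts derives: is classified as P, is classified as H1, meets criterion K, meets criterion M, has attribute P1, is declined, meets criterion C, satisfies condition B, is in state T, has verified income, is pre-approved, has marker C1, satisfies condition D, exceeds the LTV cap, carries flag S.
Rules concluding "it has marker L1": R1 needs "it is escalated"; R8 needs "it is for a primary residence"; R34 needs "it has a co-signer" — none of these are established.

No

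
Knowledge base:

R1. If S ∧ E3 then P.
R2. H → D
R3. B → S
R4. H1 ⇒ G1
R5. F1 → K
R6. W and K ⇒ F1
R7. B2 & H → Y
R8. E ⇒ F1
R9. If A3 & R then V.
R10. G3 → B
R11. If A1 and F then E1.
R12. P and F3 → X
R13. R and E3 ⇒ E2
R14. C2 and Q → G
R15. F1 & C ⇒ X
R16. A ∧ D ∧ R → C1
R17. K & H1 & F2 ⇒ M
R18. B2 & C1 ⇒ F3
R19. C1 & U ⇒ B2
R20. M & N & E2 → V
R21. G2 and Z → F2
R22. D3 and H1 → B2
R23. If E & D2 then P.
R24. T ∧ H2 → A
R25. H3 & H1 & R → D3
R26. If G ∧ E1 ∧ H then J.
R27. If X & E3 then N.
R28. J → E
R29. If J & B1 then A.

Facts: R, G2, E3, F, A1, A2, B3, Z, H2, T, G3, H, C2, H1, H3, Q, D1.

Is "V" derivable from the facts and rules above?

Yes

D  (by R2: H)
B  (by R10: G3)
E1  (by R11: A1, F)
E2  (by R13: R, E3)
G  (by R14: C2, Q)
F2  (by R21: G2, Z)
A  (by R24: T, H2)
D3  (by R25: H3, H1, R)
J  (by R26: G, E1, H)
E  (by R28: J)
S  (by R3: B)
F1  (by R8: E)
C1  (by R16: A, D, R)
B2  (by R22: D3, H1)
P  (by R1: S, E3)
K  (by R5: F1)
M  (by R17: K, H1, F2)
F3  (by R18: B2, C1)
X  (by R12: P, F3)
N  (by R27: X, E3)
V  (by R20: M, N, E2)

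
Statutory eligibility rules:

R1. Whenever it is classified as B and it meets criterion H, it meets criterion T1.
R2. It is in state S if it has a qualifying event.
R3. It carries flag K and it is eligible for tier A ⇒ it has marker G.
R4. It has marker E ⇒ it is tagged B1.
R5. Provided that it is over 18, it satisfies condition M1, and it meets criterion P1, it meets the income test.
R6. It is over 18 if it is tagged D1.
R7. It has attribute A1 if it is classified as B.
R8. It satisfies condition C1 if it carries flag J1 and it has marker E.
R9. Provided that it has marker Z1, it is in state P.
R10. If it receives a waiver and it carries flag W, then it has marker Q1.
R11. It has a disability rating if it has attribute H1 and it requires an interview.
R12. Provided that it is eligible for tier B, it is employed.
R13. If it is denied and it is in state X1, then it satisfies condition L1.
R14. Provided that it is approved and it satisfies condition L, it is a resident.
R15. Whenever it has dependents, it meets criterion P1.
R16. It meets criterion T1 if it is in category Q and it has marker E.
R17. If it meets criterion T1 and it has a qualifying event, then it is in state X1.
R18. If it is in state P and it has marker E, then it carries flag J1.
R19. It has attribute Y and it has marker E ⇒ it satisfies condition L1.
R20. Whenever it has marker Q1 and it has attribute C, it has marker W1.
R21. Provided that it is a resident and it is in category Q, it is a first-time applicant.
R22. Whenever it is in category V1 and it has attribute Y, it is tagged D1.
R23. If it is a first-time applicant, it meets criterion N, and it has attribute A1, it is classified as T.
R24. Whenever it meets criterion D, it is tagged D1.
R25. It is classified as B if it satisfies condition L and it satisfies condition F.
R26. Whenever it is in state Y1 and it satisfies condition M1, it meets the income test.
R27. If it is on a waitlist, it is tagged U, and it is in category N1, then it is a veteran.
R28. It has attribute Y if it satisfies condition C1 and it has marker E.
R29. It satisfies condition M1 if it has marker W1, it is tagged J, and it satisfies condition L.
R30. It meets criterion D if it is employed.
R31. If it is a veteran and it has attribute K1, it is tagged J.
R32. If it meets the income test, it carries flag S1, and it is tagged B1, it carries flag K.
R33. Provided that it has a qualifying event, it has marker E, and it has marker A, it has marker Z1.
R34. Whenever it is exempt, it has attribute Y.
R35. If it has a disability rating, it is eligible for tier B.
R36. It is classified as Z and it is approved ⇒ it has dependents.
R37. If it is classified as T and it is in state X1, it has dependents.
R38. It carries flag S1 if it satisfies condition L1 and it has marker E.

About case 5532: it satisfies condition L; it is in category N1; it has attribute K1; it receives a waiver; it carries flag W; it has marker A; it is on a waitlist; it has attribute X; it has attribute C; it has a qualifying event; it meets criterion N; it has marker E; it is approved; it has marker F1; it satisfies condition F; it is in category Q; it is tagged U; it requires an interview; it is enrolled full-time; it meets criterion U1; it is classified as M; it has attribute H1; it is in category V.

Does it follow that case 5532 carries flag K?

By R4 (it has marker E): it is tagged B1.
By R10 (it receives a waiver, it carries flag W): it has marker Q1.
By R11 (it has attribute H1, it requires an interview): it has a disability rating.
By R14 (it is approved, it satisfies condition L): it is a resident.
By R16 (it is in category Q, it has marker E): it meets criterion T1.
By R17 (it meets criterion T1, it has a qualifying event): it is in state X1.
By R20 (it has marker Q1, it has attribute C): it has marker W1.
By R21 (it is a resident, it is in category Q): it is a first-time applicant.
By R25 (it satisfies condition L, it satisfies condition F): it is classified as B.
By R27 (it is on a waitlist, it is tagged U, it is in category N1): it is a veteran.
By R31 (it is a veteran, it has attribute K1): it is tagged J.
By R33 (it has a qualifying event, it has marker E, it has marker A): it has marker Z1.
By R35 (it has a disability rating): it is eligible for tier B.
By R7 (it is classified as B): it has attribute A1.
By R9 (it has marker Z1): it is in state P.
By R12 (it is eligible for tier B): it is employed.
By R18 (it is in state P, it has marker E): it carries flag J1.
By R23 (it is a first-time applicant, it meets criterion N, it has attribute A1): it is classified as T.
By R29 (it has marker W1, it is tagged J, it satisfies condition L): it satisfies condition M1.
By R30 (it is employed): it meets criterion D.
By R37 (it is classified as T, it is in state X1): it has dependents.
By R8 (it carries flag J1, it has marker E): it satisfies condition C1.
By R15 (it has dependents): it meets criterion P1.
By R24 (it meets criterion D): it is tagged D1.
By R28 (it satisfies condition C1, it has marker E): it has attribute Y.
By R6 (it is tagged D1): it is over 18.
By R19 (it has attribute Y, it has marker E): it satisfies condition L1.
By R38 (it satisfies condition L1, it has marker E): it carries flag S1.
By R5 (it is over 18, it satisfies condition M1, it meets criterion P1): it meets the income test.
By R32 (it meets the income test, it carries flag S1, it is tagged B1): it carries flag K.

Yes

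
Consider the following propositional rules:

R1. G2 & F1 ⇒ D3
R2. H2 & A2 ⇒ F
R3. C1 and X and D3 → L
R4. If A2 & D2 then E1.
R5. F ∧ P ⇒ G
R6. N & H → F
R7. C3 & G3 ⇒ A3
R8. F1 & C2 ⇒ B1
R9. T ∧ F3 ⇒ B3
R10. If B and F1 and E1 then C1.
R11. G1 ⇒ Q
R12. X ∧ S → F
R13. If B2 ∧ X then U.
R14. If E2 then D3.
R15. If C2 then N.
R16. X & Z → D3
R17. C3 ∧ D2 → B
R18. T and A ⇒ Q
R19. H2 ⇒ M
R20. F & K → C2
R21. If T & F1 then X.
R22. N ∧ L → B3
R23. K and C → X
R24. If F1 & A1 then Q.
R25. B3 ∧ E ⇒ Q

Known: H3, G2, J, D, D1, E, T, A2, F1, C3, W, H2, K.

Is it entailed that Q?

No

Forward chaining from the given facts derives: D3, F, M, C2, X, B1, N.
Rules concluding Q: R11 needs G1; R18 needs A; R24 needs A1; R25 needs B3 — none of these are established.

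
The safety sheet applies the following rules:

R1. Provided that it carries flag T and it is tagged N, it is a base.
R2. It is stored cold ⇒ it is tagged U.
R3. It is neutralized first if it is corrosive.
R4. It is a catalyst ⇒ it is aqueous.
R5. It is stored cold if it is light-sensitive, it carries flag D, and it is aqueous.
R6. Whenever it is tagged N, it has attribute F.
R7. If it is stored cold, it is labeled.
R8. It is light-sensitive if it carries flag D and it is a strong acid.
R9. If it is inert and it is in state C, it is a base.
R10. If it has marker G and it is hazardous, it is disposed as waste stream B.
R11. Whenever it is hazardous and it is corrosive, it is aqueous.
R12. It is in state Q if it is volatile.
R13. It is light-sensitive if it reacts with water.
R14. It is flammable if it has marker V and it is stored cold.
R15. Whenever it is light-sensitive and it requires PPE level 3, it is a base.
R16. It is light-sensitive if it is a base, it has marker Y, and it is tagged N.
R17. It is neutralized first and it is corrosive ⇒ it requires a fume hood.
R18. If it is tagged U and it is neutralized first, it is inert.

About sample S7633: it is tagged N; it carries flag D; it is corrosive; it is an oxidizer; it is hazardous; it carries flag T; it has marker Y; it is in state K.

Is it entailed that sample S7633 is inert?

By R1 (it carries flag T, it is tagged N): it is a base.
By R3 (it is corrosive): it is neutralized first.
By R11 (it is hazardous, it is corrosive): it is aqueous.
By R16 (it is a base, it has marker Y, it is tagged N): it is light-sensitive.
By R5 (it is light-sensitive, it carries flag D, it is aqueous): it is stored cold.
By R2 (it is stored cold): it is tagged U.
By R18 (it is tagged U, it is neutralized first): it is inert.

Yes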